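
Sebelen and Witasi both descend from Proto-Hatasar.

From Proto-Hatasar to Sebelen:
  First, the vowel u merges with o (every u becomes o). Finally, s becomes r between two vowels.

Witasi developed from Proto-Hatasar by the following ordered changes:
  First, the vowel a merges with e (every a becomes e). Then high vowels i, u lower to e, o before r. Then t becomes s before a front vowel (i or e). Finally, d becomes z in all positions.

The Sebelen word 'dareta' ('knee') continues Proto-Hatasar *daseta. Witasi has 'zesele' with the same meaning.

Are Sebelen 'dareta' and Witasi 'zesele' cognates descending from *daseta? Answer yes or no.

Derive the expected Witasi reflex of *daseta:
Witasi: *daseta
  daseta → desete   [vowel merger]
  desete (rule 2 does not apply)
  desete → desese   [palatalisation]
  desese → zesese   [unconditioned shift]
  giving Witasi zesese.
The regular Witasi reflex would be 'zesese', but the attested form is 'zesele'. The correspondence is irregular, so they are not cognates (the Witasi form has a different source).

no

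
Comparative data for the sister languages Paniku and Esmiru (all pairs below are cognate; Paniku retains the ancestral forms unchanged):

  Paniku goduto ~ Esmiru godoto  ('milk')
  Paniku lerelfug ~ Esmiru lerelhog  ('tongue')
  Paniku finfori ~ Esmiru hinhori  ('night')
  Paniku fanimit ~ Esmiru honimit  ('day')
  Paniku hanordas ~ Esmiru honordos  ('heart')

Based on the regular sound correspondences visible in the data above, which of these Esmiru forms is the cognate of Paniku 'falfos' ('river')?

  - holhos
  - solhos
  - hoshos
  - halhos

fanimit ~ honimit — Paniku f corresponds to Esmiru h word-initially before a back vowel.
hanordas ~ honordos — Paniku a corresponds to Esmiru o after a consonant, before a consonant other than r, m, n, p, b, f, v.
finfori ~ hinhori — Paniku f corresponds to Esmiru h after a consonant, before a back vowel.
Applying these to Paniku 'falfos':
  falfos → halfos   (f→h word-initially before a back vowel)
  halfos → holfos   (a→o after a consonant, before a consonant other than r, m, n, p, b, f, v)
  holfos → holhos   (f→h after a consonant, before a back vowel)
So the Esmiru cognate is 'holhos'.

holhos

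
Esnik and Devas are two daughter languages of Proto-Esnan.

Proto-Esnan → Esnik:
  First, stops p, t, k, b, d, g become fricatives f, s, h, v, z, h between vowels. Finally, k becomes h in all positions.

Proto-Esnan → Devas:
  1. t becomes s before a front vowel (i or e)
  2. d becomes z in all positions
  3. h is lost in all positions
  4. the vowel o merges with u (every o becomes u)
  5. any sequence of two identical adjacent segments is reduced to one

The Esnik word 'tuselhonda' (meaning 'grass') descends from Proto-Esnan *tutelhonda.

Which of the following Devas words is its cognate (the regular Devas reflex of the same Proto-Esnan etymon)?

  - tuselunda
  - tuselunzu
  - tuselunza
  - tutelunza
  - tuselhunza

tuselunza

Devas: start from *tutelhonda.
  rule 1 (palatalisation): tutelhonda → tuselhonda
  rule 2 (unconditioned shift): tuselhonda → tuselhonza
  rule 3 (h-loss): tuselhonza → tuselonza
  rule 4 (vowel merger): tuselonza → tuselunza
  rule 5: no change — tuselunza
  ⇒ Devas tuselunza
Only 'tuselunza' matches the regular Devas development of *tutelhonda.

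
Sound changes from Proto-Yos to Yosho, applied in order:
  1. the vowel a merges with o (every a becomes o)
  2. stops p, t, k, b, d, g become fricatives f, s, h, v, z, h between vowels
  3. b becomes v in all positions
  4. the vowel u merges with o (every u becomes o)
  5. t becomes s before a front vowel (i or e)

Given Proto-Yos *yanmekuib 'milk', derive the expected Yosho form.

yonmehoiv

Yosho: *yanmekuib
  yanmekuib → yonmekuib   [vowel merger]
  yonmekuib → yonmehuib   [intervocalic lenition]
  yonmehuib → yonmehuiv   [unconditioned shift]
  yonmehuiv → yonmehoiv   [vowel merger]
  yonmehoiv (rule 5 does not apply)
  giving Yosho yonmehoiv.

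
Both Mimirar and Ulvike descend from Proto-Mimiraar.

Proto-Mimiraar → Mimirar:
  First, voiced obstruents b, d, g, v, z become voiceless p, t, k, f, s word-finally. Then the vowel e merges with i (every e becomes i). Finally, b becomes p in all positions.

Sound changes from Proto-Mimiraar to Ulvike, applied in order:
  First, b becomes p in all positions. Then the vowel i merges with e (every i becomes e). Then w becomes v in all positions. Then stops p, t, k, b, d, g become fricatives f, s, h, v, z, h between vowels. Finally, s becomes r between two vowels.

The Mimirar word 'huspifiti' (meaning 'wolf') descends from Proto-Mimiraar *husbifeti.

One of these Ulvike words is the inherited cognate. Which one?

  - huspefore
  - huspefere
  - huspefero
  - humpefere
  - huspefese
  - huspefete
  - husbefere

huspefere

Ulvike: *husbifeti > huspifeti > huspefete > huspefese > huspefere  (by unconditioned shift, vowel merger, intervocalic lenition, rhotacism)
Only 'huspefere' matches the regular Ulvike development of *husbifeti.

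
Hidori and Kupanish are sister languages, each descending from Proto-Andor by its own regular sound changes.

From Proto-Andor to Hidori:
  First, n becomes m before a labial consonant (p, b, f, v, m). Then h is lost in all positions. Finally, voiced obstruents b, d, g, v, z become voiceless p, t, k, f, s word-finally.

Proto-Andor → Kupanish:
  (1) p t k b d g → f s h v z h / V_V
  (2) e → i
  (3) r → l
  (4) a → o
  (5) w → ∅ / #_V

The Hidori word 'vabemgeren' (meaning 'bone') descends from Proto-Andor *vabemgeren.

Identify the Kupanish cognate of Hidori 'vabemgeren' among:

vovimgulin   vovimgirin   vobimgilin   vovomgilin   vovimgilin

vovimgilin

Kupanish: *vabemgeren
  vabemgeren → vavemgeren   [intervocalic lenition]
  vavemgeren → vavimgirin   [vowel merger]
  vavimgirin → vavimgilin   [unconditioned shift]
  vavimgilin → vovimgilin   [vowel merger]
  vovimgilin (rule 5 does not apply)
  giving Kupanish vovimgilin.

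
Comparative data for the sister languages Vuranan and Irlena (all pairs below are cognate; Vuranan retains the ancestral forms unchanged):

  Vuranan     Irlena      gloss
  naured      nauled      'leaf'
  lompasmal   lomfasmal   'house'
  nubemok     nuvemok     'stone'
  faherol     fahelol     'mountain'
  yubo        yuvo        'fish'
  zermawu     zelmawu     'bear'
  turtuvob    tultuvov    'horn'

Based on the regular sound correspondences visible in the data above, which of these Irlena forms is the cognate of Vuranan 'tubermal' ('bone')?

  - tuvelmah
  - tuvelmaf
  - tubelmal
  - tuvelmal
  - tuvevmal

nubemok ~ nuvemok — Vuranan b corresponds to Irlena v between vowels (before a front vowel).
zermawu ~ zelmawu — Vuranan r corresponds to Irlena l after a vowel, before a nasal.
Applying these to Vuranan 'tubermal':
  tubermal → tuvermal   (b→v between vowels (before a front vowel))
  tuvermal → tuvelmal   (r→l after a vowel, before a nasal)
So the Irlena cognate is 'tuvelmal'.

tuvelmal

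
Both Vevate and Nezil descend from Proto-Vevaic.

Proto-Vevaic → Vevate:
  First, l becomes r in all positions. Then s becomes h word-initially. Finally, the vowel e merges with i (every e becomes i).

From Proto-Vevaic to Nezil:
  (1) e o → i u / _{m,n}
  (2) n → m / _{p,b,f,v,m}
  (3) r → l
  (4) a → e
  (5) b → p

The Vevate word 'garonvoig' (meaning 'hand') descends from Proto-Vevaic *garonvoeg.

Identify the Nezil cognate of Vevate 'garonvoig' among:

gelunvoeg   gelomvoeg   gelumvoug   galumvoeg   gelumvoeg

Nezil: *garonvoeg
  garonvoeg → garunvoeg   [pre-nasal raising]
  garunvoeg → garumvoeg   [nasal place assimilation]
  garumvoeg → galumvoeg   [unconditioned shift]
  galumvoeg → gelumvoeg   [vowel merger]
  gelumvoeg (rule 5 does not apply)
  giving Nezil gelumvoeg.

gelumvoeg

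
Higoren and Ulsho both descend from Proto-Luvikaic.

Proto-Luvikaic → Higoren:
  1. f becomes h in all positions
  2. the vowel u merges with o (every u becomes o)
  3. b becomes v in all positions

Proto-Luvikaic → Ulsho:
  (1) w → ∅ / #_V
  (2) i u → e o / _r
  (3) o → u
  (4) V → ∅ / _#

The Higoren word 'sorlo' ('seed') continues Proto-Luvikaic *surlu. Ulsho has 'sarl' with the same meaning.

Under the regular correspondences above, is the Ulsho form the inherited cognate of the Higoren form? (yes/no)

no

Derive the expected Ulsho reflex of *surlu:
Ulsho: start from *surlu.
  rule 1: no change — surlu
  rule 2 (pre-rhotic lowering): surlu → sorlu
  rule 3 (vowel merger): sorlu → surlu
  rule 4 (apocope): surlu → surl
  ⇒ Ulsho surl
The regular Ulsho reflex would be 'surl', but the attested form is 'sarl'. The correspondence is irregular, so they are not cognates (the Ulsho form has a different source).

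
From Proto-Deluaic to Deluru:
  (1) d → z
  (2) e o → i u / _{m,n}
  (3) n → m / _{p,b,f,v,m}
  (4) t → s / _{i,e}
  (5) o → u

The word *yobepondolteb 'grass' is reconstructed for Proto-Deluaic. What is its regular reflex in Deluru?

Deluru: start from *yobepondolteb.
  rule 1 (unconditioned shift): yobepondolteb → yobeponzolteb
  rule 2 (pre-nasal raising): yobeponzolteb → yobepunzolteb
  rule 3: no change — yobepunzolteb
  rule 4 (palatalisation): yobepunzolteb → yobepunzolseb
  rule 5 (vowel merger): yobepunzolseb → yubepunzulseb
  ⇒ Deluru yubepunzulseb

yubepunzulseb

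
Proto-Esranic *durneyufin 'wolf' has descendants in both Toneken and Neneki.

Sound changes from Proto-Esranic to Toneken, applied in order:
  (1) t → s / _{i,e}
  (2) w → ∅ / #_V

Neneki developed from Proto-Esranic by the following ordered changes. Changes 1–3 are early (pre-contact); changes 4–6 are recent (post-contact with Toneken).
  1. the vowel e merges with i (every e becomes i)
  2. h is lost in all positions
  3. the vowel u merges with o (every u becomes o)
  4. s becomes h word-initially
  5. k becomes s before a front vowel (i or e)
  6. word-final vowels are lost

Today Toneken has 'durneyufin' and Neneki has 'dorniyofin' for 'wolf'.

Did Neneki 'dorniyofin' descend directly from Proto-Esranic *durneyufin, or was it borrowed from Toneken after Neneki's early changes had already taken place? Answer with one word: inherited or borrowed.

If inherited, *durneyufin would pass through all of Neneki's changes:
Neneki: *durneyufin
  durneyufin → durniyufin   [vowel merger]
  durniyufin (rule 2 does not apply)
  durniyufin → dorniyofin   [vowel merger]
  dorniyofin (rule 4 does not apply)
  dorniyofin (rule 5 does not apply)
  dorniyofin (rule 6 does not apply)
  giving Neneki dorniyofin.
If borrowed from Toneken 'durneyufin' after the early changes, it would undergo only the recent ones:
  rule 4 (debuccalisation): no change (durneyufin)
  rule 5 (palatalisation): no change (durneyufin)
  rule 6 (apocope): no change (durneyufin)
  ⇒ as a loan: durneyufin
Neneki 'dorniyofin' matches the inherited outcome exactly, so it is an inherited cognate, not a loan.

inherited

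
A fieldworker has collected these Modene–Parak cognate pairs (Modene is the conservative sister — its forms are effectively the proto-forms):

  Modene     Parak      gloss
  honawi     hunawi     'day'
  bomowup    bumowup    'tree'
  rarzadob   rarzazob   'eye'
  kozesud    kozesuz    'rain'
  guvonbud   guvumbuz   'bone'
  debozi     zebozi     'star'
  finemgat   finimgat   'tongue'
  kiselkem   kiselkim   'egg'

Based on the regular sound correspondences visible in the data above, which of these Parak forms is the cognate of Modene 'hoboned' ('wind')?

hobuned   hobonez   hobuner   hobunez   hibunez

hobunez

honawi ~ hunawi, guvonbud ~ guvumbuz — Modene o corresponds to Parak u after a consonant, before a nasal.
kozesud ~ kozesuz, guvonbud ~ guvumbuz — Modene d corresponds to Parak z word-finally.
Applying these to Modene 'hoboned':
  hoboned → hobuned   (o→u after a consonant, before a nasal)
  hobuned → hobunez   (d→z word-finally)
So the Parak cognate is 'hobunez'.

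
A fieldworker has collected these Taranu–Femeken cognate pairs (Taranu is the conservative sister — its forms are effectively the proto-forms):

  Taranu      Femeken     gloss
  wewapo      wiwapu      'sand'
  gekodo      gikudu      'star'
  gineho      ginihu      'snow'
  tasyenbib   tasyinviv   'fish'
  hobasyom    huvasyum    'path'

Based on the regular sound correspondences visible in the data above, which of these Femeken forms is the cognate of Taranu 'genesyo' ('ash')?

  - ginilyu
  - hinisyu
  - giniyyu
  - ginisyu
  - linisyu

tasyenbib ~ tasyinviv — Taranu e corresponds to Femeken i after a consonant, before a nasal.
wewapo ~ wiwapu, gekodo ~ gikudu — Taranu e corresponds to Femeken i after a consonant, before a consonant other than r, m, n, p, b, f, v.
wewapo ~ wiwapu, gekodo ~ gikudu — Taranu o corresponds to Femeken u word-finally.
Applying these to Taranu 'genesyo':
  genesyo → ginesyo   (e→i after a consonant, before a nasal)
  ginesyo → ginisyo   (e→i after a consonant, before a consonant other than r, m, n, p, b, f, v)
  ginisyo → ginisyu   (o→u word-finally)
So the Femeken cognate is 'ginisyu'.

ginisyu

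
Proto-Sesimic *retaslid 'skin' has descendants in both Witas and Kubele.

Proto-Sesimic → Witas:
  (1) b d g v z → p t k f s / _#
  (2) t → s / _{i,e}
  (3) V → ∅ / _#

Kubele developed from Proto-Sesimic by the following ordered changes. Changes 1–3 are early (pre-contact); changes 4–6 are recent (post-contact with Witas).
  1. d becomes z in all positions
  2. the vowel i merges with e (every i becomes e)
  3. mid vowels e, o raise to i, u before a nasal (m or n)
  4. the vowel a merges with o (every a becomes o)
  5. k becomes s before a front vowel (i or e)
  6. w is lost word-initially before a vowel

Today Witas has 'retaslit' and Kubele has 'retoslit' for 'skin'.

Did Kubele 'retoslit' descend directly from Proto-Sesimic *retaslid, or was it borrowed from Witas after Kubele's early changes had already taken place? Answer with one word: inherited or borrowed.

If inherited, *retaslid would pass through all of Kubele's changes:
Kubele: *retaslid
  retaslid → retasliz   [unconditioned shift]
  retasliz → retaslez   [vowel merger]
  retaslez (rule 3 does not apply)
  retaslez → retoslez   [vowel merger]
  retoslez (rule 5 does not apply)
  retoslez (rule 6 does not apply)
  giving Kubele retoslez.
If borrowed from Witas 'retaslit' after the early changes, it would undergo only the recent ones:
  rule 4 (vowel merger): retaslit → retoslit
  rule 5 (palatalisation): no change (retoslit)
  rule 6 (glide loss): no change (retoslit)
  ⇒ as a loan: retoslit
Kubele 'retoslit' matches the loan outcome 'retoslit', not the inherited 'retoslez' — it skipped the early Kubele changes, so it was borrowed from Witas.

borrowed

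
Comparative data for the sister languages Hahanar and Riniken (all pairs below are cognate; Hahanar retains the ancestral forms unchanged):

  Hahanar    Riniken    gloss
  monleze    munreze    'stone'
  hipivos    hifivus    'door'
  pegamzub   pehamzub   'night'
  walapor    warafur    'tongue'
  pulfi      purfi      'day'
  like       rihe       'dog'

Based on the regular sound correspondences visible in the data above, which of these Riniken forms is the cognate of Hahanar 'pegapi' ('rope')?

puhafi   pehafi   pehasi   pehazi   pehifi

pehafi

pegamzub ~ pehamzub — Hahanar g corresponds to Riniken h between vowels (before a back vowel).
hipivos ~ hifivus — Hahanar p corresponds to Riniken f between vowels (before a front vowel).
Applying these to Hahanar 'pegapi':
  pegapi → pehapi   (g→h between vowels (before a back vowel))
  pehapi → pehafi   (p→f between vowels (before a front vowel))
So the Riniken cognate is 'pehafi'.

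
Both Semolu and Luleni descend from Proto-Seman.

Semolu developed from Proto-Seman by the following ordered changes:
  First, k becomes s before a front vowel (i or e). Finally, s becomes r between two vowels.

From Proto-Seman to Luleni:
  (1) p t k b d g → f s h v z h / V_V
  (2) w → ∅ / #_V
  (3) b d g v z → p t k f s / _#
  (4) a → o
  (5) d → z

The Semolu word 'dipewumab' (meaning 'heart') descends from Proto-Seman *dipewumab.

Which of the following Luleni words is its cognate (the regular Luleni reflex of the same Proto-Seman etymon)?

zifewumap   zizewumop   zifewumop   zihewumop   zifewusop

Luleni: start from *dipewumab.
  rule 1 (intervocalic lenition): dipewumab → difewumab
  rule 2: no change — difewumab
  rule 3 (final devoicing): difewumab → difewumap
  rule 4 (vowel merger): difewumap → difewumop
  rule 5 (unconditioned shift): difewumop → zifewumop
  ⇒ Luleni zifewumop

zifewumop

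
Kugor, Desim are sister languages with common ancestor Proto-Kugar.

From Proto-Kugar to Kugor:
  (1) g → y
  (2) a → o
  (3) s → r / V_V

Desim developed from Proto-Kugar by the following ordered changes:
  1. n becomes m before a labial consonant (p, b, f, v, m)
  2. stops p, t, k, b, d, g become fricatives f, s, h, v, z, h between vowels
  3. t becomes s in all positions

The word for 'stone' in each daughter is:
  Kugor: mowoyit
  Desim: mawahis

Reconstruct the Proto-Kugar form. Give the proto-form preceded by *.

Position 4: Kugor has o, Desim has a. Desim preserves a here (none of its changes turn any other segment into a), so the proto-segment is *a.
Position 2: Kugor has o, Desim has a. Desim preserves a here (none of its changes turn any other segment into a), so the proto-segment is *a.
Verify the candidate proto-form against each daughter:
Kugor: start from *mawagit.
  rule 1 (unconditioned shift): mawagit → mawayit
  rule 2 (vowel merger): mawayit → mowoyit
  rule 3: no change — mowoyit
  ⇒ Kugor mowoyit
Desim: *mawagit
  mawagit (rule 1 does not apply)
  mawagit → mawahit   [intervocalic lenition]
  mawahit → mawahis   [unconditioned shift]
  giving Desim mawahis.
Only *mawagit yields all of Kugor mowoyit, Desim mawahis.

*mawagit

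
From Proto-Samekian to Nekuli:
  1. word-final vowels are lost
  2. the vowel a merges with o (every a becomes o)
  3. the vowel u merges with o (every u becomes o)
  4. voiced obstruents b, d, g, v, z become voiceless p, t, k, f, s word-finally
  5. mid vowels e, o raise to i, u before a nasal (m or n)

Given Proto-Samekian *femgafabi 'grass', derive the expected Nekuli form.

Nekuli: *femgafabi > femgafab > femgofob > femgofop > fimgofop  (by apocope, vowel merger, final devoicing, pre-nasal raising)

fimgofop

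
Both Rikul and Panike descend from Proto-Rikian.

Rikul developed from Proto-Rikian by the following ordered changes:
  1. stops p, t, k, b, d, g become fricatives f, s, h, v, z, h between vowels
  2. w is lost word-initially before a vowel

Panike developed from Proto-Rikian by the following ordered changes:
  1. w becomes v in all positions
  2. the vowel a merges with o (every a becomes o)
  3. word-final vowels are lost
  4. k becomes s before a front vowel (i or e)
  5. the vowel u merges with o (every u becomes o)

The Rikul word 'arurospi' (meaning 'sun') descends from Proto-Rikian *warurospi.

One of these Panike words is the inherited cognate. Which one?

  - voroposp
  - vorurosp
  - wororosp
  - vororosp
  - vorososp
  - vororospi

vororosp

Panike: start from *warurospi.
  rule 1 (unconditioned shift): warurospi → varurospi
  rule 2 (vowel merger): varurospi → vorurospi
  rule 3 (apocope): vorurospi → vorurosp
  rule 4: no change — vorurosp
  rule 5 (vowel merger): vorurosp → vororosp
  ⇒ Panike vororosp
Among the options, 'vororosp' alone shows every Panike change applied in order.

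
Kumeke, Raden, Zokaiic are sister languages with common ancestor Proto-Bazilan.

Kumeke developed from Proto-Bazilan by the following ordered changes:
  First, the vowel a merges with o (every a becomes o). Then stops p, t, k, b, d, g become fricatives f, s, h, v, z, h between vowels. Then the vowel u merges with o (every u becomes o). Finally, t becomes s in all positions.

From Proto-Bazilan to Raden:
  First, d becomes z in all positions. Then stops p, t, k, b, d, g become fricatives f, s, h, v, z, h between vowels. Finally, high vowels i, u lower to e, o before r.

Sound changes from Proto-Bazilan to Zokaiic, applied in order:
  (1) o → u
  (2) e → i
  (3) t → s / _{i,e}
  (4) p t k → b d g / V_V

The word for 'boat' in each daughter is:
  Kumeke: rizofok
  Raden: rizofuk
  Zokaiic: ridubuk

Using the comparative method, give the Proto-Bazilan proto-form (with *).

Position 3: Kumeke has z, Raden has z, Zokaiic has d. Taking the neighbouring segments as reconstructed: Kumeke z could go back to *d or *z; Raden z could go back to *d or *z; Zokaiic d could go back to *t or *d — the one source consistent with every daughter is *d.
Position 4: Kumeke has o, Raden has o, Zokaiic has u. Taking the neighbouring segments as reconstructed: Kumeke o could go back to *a or *o or *u; Raden o can only go back to *o; Zokaiic u could go back to *o or *u — the one source consistent with every daughter is *o.
Position 6: Kumeke has o, Raden has u, Zokaiic has u. Raden preserves u here (none of its changes turn any other segment into u), so the proto-segment is *u.
This points to *ridopuk. Verify forward in each daughter:
Kumeke: *ridopuk
  ridopuk (rule 1 does not apply)
  ridopuk → rizofuk   [intervocalic lenition]
  rizofuk → rizofok   [vowel merger]
  rizofok (rule 4 does not apply)
  giving Kumeke rizofok.
Raden: *ridopuk
  ridopuk → rizopuk   [unconditioned shift]
  rizopuk → rizofuk   [intervocalic lenition]
  rizofuk (rule 3 does not apply)
  giving Raden rizofuk.
Zokaiic: start from *ridopuk.
  rule 1 (vowel merger): ridopuk → ridupuk
  rule 2: no change — ridupuk
  rule 3: no change — ridupuk
  rule 4 (intervocalic voicing): ridupuk → ridubuk
  ⇒ Zokaiic ridubuk
Only *ridopuk yields all of Kumeke rizofok, Raden rizofuk, Zokaiic ridubuk.

*ridopuk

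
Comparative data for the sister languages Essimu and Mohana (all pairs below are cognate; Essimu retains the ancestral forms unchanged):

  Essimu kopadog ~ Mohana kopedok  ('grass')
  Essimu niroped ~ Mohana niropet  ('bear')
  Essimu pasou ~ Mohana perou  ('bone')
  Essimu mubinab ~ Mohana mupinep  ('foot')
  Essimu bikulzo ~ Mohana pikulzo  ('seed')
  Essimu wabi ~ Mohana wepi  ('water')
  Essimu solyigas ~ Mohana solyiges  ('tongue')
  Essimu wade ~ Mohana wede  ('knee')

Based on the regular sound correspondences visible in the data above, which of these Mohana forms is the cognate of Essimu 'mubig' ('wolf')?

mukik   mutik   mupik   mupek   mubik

mubinab ~ mupinep, wabi ~ wepi — Essimu b corresponds to Mohana p between vowels (before a front vowel).
kopadog ~ kopedok — Essimu g corresponds to Mohana k word-finally.
Applying these to Essimu 'mubig':
  mubig → mupig   (b→p between vowels (before a front vowel))
  mupig → mupik   (g→k word-finally)
So the Mohana cognate is 'mupik'.

mupik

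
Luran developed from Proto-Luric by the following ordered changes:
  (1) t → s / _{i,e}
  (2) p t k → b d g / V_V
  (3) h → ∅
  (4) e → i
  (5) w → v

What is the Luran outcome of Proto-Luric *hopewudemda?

Luran: *hopewudemda
  hopewudemda (rule 1 does not apply)
  hopewudemda → hobewudemda   [intervocalic voicing]
  hobewudemda → obewudemda   [h-loss]
  obewudemda → obiwudimda   [vowel merger]
  obiwudimda → obivudimda   [unconditioned shift]
  giving Luran obivudimda.

obivudimda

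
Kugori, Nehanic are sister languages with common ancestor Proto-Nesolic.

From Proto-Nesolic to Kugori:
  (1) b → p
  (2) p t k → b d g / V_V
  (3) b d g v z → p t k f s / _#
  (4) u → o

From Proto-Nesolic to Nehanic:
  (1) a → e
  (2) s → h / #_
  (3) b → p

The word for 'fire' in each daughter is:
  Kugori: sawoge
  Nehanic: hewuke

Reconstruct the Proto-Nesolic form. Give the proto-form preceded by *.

Position 1: Kugori has s, Nehanic has h. Taking the neighbouring segments as reconstructed: Kugori s can only go back to *s; Nehanic h could go back to *s or *h — the one source consistent with every daughter is *s.
Position 2: Kugori has a, Nehanic has e. Kugori preserves a here (none of its changes turn any other segment into a), so the proto-segment is *a.
This points to *sawuke. Verify forward in each daughter:
Kugori: *sawuke
  sawuke (rule 1 does not apply)
  sawuke → sawuge   [intervocalic voicing]
  sawuge (rule 3 does not apply)
  sawuge → sawoge   [vowel merger]
  giving Kugori sawoge.
Nehanic: *sawuke > sewuke > hewuke  (by vowel merger, debuccalisation)
No other proto-form is consistent with every reflex, so the reconstruction is *sawuke.

*sawuke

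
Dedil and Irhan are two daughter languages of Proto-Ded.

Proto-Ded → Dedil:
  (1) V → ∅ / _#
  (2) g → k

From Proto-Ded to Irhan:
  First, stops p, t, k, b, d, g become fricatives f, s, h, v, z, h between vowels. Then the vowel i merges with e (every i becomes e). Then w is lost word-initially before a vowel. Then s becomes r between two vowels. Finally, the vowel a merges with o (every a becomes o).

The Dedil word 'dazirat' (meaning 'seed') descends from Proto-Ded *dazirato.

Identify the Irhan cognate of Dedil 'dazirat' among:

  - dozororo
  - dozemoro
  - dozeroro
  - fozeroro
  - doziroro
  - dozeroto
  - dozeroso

dozeroro

Irhan: *dazirato > daziraso > dazeraso > dazeraro > dozeroro  (by intervocalic lenition, vowel merger, rhotacism, vowel merger)
The other candidates each miss or misapply at least one Irhan change.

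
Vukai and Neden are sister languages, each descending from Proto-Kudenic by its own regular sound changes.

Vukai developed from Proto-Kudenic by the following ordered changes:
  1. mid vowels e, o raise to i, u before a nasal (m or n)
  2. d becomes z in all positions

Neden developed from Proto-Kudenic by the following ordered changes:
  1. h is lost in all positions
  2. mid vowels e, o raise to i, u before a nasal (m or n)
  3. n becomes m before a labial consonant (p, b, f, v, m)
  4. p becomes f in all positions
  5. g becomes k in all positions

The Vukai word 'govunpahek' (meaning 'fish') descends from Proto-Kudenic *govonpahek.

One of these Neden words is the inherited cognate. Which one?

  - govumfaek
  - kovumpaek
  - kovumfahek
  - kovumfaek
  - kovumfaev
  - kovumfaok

kovumfaek

Neden: *govonpahek
  govonpahek → govonpaek   [h-loss]
  govonpaek → govunpaek   [pre-nasal raising]
  govunpaek → govumpaek   [nasal place assimilation]
  govumpaek → govumfaek   [unconditioned shift]
  govumfaek → kovumfaek   [unconditioned shift]
  giving Neden kovumfaek.
Only 'kovumfaek' matches the regular Neden development of *govonpahek.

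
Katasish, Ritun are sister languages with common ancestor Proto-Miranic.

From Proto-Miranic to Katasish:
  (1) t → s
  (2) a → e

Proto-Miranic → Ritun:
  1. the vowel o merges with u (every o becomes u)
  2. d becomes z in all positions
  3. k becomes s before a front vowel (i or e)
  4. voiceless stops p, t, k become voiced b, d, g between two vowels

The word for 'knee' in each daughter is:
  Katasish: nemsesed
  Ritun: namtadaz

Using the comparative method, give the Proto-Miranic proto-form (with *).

Position 6: Katasish has s, Ritun has d. In Ritun, d can only continue *t, so the proto-segment is *t.
Position 4: Katasish has s, Ritun has t. Ritun preserves t here (none of its changes turn any other segment into t), so the proto-segment is *t.
Position 7: Katasish has e, Ritun has a. Ritun preserves a here (none of its changes turn any other segment into a), so the proto-segment is *a.
Verify the candidate proto-form against each daughter:
Katasish: start from *namtatad.
  rule 1 (unconditioned shift): namtatad → namsasad
  rule 2 (vowel merger): namsasad → nemsesed
  ⇒ Katasish nemsesed
Ritun: *namtatad > namtataz > namtadaz  (by unconditioned shift, intervocalic voicing)
No other proto-form is consistent with every reflex, so the reconstruction is *namtatad.

*namtatad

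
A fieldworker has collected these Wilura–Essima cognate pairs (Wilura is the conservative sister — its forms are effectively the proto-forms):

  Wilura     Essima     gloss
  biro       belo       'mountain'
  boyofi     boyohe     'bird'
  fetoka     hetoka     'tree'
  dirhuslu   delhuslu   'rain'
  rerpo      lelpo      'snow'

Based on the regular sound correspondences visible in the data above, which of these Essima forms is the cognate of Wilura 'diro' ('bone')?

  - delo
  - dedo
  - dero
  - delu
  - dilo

delo

biro ~ belo, dirhuslu ~ delhuslu — Wilura i corresponds to Essima e after a consonant, before r.
biro ~ belo — Wilura r corresponds to Essima l between vowels (before a back vowel).
Applying these to Wilura 'diro':
  diro → dero   (i→e after a consonant, before r)
  dero → delo   (r→l between vowels (before a back vowel))
So the Essima cognate is 'delo'.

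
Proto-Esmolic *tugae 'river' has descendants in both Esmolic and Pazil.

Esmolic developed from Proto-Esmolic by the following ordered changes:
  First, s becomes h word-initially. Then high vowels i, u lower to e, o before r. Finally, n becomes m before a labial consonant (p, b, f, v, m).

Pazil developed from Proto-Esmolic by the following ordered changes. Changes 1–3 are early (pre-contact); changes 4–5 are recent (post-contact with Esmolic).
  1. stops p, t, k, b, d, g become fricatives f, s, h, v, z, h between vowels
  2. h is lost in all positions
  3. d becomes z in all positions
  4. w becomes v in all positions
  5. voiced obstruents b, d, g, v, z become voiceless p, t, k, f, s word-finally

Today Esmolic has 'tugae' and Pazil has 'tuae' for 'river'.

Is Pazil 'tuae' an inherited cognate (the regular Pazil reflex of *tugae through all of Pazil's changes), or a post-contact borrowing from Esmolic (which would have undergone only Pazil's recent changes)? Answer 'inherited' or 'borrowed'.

inherited

If inherited, *tugae would pass through all of Pazil's changes:
Pazil: *tugae
  tugae → tuhae   [intervocalic lenition]
  tuhae → tuae   [h-loss]
  tuae (rule 3 does not apply)
  tuae (rule 4 does not apply)
  tuae (rule 5 does not apply)
  giving Pazil tuae.
If borrowed from Esmolic 'tugae' after the early changes, it would undergo only the recent ones:
  rule 4 (unconditioned shift): no change (tugae)
  rule 5 (final devoicing): no change (tugae)
  ⇒ as a loan: tugae
Pazil 'tuae' matches the inherited outcome exactly, so it is an inherited cognate, not a loan.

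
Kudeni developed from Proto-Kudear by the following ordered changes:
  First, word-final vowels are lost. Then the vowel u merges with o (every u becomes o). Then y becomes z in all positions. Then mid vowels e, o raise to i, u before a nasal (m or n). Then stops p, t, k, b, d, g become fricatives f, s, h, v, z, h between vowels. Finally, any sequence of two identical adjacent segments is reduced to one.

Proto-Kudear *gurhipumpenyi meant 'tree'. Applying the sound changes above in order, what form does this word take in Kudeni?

Kudeni: start from *gurhipumpenyi.
  rule 1 (apocope): gurhipumpenyi → gurhipumpeny
  rule 2 (vowel merger): gurhipumpeny → gorhipompeny
  rule 3 (unconditioned shift): gorhipompeny → gorhipompenz
  rule 4 (pre-nasal raising): gorhipompenz → gorhipumpinz
  rule 5 (intervocalic lenition): gorhipumpinz → gorhifumpinz
  rule 6: no change — gorhifumpinz
  ⇒ Kudeni gorhifumpinz

gorhifumpinz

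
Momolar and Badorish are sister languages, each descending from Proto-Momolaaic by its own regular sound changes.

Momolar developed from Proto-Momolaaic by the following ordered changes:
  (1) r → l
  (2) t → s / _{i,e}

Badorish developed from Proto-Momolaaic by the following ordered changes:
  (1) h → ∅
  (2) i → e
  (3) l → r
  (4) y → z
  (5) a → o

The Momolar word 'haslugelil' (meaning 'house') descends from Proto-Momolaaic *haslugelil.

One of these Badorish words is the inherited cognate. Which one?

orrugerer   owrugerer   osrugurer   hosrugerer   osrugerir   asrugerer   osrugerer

osrugerer

Badorish: *haslugelil > aslugelil > aslugelel > asrugerer > osrugerer  (by h-loss, vowel merger, unconditioned shift, vowel merger)
Only 'osrugerer' matches the regular Badorish development of *haslugelil.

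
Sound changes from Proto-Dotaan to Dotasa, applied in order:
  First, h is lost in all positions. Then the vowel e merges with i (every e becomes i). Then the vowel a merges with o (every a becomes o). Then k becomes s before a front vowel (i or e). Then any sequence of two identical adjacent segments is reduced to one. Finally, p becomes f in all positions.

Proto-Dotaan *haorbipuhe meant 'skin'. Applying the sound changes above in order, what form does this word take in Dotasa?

Dotasa: start from *haorbipuhe.
  rule 1 (h-loss): haorbipuhe → aorbipue
  rule 2 (vowel merger): aorbipue → aorbipui
  rule 3 (vowel merger): aorbipui → oorbipui
  rule 4: no change — oorbipui
  rule 5 (degemination): oorbipui → orbipui
  rule 6 (unconditioned shift): orbipui → orbifui
  ⇒ Dotasa orbifui

orbifui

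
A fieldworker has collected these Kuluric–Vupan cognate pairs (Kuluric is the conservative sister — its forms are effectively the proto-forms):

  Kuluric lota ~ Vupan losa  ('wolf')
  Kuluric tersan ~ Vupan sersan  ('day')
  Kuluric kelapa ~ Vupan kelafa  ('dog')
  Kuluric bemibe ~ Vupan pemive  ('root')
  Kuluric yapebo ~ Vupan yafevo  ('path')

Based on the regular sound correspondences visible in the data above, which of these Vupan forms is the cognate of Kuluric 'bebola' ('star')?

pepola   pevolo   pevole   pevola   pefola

bemibe ~ pemive — Kuluric b corresponds to Vupan p word-initially before a front vowel.
yapebo ~ yafevo — Kuluric b corresponds to Vupan v between vowels (before a back vowel).
Applying these to Kuluric 'bebola':
  bebola → pebola   (b→p word-initially before a front vowel)
  pebola → pevola   (b→v between vowels (before a back vowel))
So the Vupan cognate is 'pevola'.

pevola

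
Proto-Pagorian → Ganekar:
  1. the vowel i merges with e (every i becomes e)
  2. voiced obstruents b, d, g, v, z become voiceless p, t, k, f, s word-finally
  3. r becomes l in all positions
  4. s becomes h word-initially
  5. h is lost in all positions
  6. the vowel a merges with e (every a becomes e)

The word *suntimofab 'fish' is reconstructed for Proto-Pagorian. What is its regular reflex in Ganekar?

untemofep

Ganekar: *suntimofab
  suntimofab → suntemofab   [vowel merger]
  suntemofab → suntemofap   [final devoicing]
  suntemofap (rule 3 does not apply)
  suntemofap → huntemofap   [debuccalisation]
  huntemofap → untemofap   [h-loss]
  untemofap → untemofep   [vowel merger]
  giving Ganekar untemofep.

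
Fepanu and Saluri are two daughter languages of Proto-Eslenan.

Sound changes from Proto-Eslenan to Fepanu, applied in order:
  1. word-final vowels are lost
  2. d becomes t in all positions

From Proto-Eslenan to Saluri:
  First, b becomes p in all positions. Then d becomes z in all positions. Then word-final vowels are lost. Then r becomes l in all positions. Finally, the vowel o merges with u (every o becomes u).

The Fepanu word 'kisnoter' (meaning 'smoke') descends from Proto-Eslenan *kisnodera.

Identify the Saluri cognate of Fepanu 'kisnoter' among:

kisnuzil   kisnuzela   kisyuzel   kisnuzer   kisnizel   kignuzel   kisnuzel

Saluri: *kisnodera
  kisnodera (rule 1 does not apply)
  kisnodera → kisnozera   [unconditioned shift]
  kisnozera → kisnozer   [apocope]
  kisnozer → kisnozel   [unconditioned shift]
  kisnozel → kisnuzel   [vowel merger]
  giving Saluri kisnuzel.
Only 'kisnuzel' matches the regular Saluri development of *kisnodera.

kisnuzel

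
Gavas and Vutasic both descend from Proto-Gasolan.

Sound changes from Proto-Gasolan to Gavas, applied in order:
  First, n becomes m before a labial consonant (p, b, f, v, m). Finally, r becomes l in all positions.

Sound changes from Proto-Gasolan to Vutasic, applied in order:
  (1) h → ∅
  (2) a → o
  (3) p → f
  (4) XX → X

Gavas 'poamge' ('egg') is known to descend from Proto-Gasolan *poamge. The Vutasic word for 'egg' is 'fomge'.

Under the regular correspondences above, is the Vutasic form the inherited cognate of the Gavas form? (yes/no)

yes

Derive the expected Vutasic reflex of *poamge:
Vutasic: *poamge > poomge > foomge > fomge  (by vowel merger, unconditioned shift, degemination)
Vutasic 'fomge' matches the regular reflex exactly, so the pair is cognate.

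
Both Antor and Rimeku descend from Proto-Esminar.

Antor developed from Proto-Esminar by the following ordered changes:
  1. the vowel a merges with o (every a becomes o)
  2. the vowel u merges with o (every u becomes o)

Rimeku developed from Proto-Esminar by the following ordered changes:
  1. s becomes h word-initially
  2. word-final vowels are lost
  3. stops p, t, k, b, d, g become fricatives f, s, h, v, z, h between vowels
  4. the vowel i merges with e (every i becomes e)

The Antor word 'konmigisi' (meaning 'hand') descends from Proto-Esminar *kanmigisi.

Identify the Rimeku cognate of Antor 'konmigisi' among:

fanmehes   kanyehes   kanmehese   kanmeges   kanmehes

kanmehes

Rimeku: *kanmigisi > kanmigis > kanmihis > kanmehes  (by apocope, intervocalic lenition, vowel merger)
Among the options, 'kanmehes' alone shows every Rimeku change applied in order.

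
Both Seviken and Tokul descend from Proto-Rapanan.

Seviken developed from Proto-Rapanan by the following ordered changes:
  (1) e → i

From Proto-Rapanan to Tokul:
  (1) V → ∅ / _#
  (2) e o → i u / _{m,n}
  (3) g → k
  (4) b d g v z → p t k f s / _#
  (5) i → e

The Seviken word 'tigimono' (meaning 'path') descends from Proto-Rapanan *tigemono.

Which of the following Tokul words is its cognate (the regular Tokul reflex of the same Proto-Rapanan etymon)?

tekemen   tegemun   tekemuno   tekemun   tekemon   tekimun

Tokul: *tigemono > tigemon > tigimun > tikimun > tekemun  (by apocope, pre-nasal raising, unconditioned shift, vowel merger)
Only 'tekemun' matches the regular Tokul development of *tigemono.

tekemun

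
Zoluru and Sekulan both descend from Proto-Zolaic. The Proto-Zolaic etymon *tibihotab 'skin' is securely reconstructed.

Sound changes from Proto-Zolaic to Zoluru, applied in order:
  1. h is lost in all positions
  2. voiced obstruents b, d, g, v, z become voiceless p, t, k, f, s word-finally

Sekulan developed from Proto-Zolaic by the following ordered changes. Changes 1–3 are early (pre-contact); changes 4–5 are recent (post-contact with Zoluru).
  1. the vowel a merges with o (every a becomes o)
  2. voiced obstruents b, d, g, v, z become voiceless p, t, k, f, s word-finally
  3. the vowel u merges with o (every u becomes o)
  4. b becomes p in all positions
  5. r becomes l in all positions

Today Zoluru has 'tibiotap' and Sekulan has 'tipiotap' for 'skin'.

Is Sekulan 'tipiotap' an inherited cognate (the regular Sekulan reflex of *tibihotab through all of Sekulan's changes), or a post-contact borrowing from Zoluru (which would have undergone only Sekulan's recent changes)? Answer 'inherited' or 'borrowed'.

If inherited, *tibihotab would pass through all of Sekulan's changes:
Sekulan: start from *tibihotab.
  rule 1 (vowel merger): tibihotab → tibihotob
  rule 2 (final devoicing): tibihotob → tibihotop
  rule 3: no change — tibihotop
  rule 4 (unconditioned shift): tibihotop → tipihotop
  rule 5: no change — tipihotop
  ⇒ Sekulan tipihotop
If borrowed from Zoluru 'tibiotap' after the early changes, it would undergo only the recent ones:
  rule 4 (unconditioned shift): tibiotap → tipiotap
  rule 5 (unconditioned shift): no change (tipiotap)
  ⇒ as a loan: tipiotap
Sekulan 'tipiotap' matches the loan outcome 'tipiotap', not the inherited 'tipihotop' — it skipped the early Sekulan changes, so it was borrowed from Zoluru.

borrowed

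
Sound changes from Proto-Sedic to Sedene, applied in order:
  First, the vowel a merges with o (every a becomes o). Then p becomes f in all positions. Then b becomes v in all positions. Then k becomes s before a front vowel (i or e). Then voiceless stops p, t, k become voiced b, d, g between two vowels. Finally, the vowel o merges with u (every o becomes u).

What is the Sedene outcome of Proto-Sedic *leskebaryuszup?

lessevuryuszuf

Sedene: *leskebaryuszup > leskeboryuszup > leskeboryuszuf > leskevoryuszuf > lessevoryuszuf > lessevuryuszuf  (by vowel merger, unconditioned shift, unconditioned shift, palatalisation, vowel merger)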